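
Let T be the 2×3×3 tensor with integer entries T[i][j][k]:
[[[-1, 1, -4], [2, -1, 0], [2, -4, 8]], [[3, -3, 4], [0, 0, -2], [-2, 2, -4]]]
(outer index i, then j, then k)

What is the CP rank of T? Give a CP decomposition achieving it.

rank(T) = 3

Lower bound: in the mode-3 unfolding of T (rows indexed by k, columns by (i,j)) the 3×3 minor on rows k ∈ {0, 1, 2}, columns (i,j) ∈ {(0,0), (0,1), (0,2)} is det [[-1, 2, 2], [1, -1, -4], [-4, 0, 8]] = 16 ≠ 0, so that unfolding has rank ≥ 3 and hence rank(T) ≥ 3 (CP rank is at least every unfolding rank, though it can be larger).
Upper bound: T is a sum of 3 rank-1 terms, T = (1, -1) ⊗ (2, -1, -2) ⊗ (-1, 1, -2) + (1, 0) ⊗ (0, 1, -2) ⊗ (0, 1, -2) + (1, 1) ⊗ (1, 1, 0) ⊗ (1, -1, 0) (one valid choice — decompositions are not unique — normalised so each a, b is primitive with positive first nonzero entry; check it by expanding all entries), so rank(T) ≤ 3.
These bounds meet, so rank(T) = 3.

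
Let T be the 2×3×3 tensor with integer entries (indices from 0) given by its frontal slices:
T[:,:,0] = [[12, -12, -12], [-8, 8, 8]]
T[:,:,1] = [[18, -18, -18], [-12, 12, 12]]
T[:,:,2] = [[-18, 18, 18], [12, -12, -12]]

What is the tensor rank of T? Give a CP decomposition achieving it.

Lower bound: T ≠ 0 (e.g. T[0,0,0] = 12), so rank(T) ≥ 1.
Upper bound: if T = a (x) b (x) c then every fibre of T is a multiple of the corresponding factor, so read the factors off the fibres through the nonzero entry T[0,0,0] = 12.
The mode-1 fibre T[:,0,0] = [12, -8] gives a = (3, -2) (primitive direction); the mode-2 fibre T[0,:,0] = [12, -12, -12] gives b = (1, -1, -1); then c[k] = T[0,0,k] / (a[0]·b[0]) = [12, 18, -18] / 3 = (4, 6, -6).
Expanding (3, -2) (x) (1, -1, -1) (x) (4, 6, -6) reproduces all 18 entries of T, so T = (3, -2) (x) (1, -1, -1) (x) (4, 6, -6) and rank(T) ≤ 1.
These bounds meet, so rank(T) = 1.

rank(T) = 1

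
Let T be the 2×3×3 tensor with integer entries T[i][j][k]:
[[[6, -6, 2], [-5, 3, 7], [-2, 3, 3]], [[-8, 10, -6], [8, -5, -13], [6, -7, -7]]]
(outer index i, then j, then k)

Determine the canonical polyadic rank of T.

Lower bound: the mode-2 unfolding of T (rows indexed by j, columns by (i,k) = (0,0), (0,1), (0,2), (1,0), (1,1), (1,2)) is [[6, -6, 2, -8, 10, -6], [-5, 3, 7, 8, -5, -13], [-2, 3, 3, 6, -7, -7]].
There the 3×3 minor on rows j ∈ {0, 1, 2}, columns (i,k) ∈ {(0,0), (0,1), (0,2)} is det [[6, -6, 2], [-5, 3, 7], [-2, 3, 3]] = -96 ≠ 0, so this unfolding has rank ≥ 3; CP rank is at least every unfolding rank, so rank(T) ≥ 3. (Unfolding ranks only ever bound the CP rank from below — rank(T) can be strictly larger than all of them — so the matching upper bound has to come from an explicit 3-term decomposition.)
Upper bound: T is a sum of 3 rank-1 terms, T = (1, -2) ⊗ (0, 1, 1) ⊗ (-4, 4, 4) + (1, -2) ⊗ (2, 1, 0) ⊗ (1, -2, 2) + (1, -1) ⊗ (2, -1, 1) ⊗ (2, -1, -1) (one valid choice — decompositions are not unique — normalised so each a, b is primitive with positive first nonzero entry; check it by expanding all entries), so rank(T) ≤ 3.
These bounds meet, so rank(T) = 3.

3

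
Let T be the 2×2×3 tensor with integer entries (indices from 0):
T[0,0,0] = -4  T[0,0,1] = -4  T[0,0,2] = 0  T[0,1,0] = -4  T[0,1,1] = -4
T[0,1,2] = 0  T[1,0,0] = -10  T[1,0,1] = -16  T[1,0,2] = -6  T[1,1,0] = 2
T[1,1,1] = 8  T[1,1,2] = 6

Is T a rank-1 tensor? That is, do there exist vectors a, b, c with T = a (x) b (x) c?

No

The mode-1 unfolding of T (rows indexed by i, columns by (j,k) = (0,0), (0,1), (0,2), (1,0), (1,1), (1,2)) is [[-4, -4, 0, -4, -4, 0], [-10, -16, -6, 2, 8, 6]].
There the 2×2 minor on rows i ∈ {0, 1}, columns (j,k) ∈ {(0,0), (0,1)} is det [[-4, -4], [-10, -16]] = 24 ≠ 0, so this unfolding has rank ≥ 2; CP rank is at least every unfolding rank, so rank(T) ≥ 2.
In particular rank(T) ≥ 2 > 1, so T is not rank-1.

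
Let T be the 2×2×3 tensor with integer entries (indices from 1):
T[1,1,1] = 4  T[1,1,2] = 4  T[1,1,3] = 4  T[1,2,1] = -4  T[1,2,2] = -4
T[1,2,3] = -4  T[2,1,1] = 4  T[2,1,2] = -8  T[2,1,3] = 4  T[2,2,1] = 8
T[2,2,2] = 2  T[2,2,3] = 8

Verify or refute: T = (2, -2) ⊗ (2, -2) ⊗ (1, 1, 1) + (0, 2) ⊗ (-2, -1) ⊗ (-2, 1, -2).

Reconstruct entrywise from the claimed factors. For example, T[1,2,1] = -4 and Σₗ aₗ[1]bₗ[2]cₗ[1] = (2)·(-2)·(1) + (0)·(-1)·(-2) = -4; checking all 12 entries, every one matches. The claim holds.

Yes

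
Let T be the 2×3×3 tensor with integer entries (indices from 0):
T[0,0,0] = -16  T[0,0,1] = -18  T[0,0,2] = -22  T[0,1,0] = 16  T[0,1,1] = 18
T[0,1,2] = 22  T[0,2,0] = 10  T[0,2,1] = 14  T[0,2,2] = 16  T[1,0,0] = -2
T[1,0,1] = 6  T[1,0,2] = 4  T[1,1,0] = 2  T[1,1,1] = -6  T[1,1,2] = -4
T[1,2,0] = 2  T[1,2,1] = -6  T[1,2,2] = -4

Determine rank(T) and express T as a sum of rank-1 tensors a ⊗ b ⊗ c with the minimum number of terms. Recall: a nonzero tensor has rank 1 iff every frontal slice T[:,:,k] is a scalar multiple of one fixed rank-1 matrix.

rank(T) = 2

Lower bound: the mode-3 unfolding of T (rows indexed by k, columns by (i,j) = (0,0), (0,1), (0,2), (1,0), (1,1), (1,2)) is [[-16, 16, 10, -2, 2, 2], [-18, 18, 14, 6, -6, -6], [-22, 22, 16, 4, -4, -4]].
There the 2×2 minor on rows k ∈ {0, 1}, columns (i,j) ∈ {(0,0), (0,2)} is det [[-16, 10], [-18, 14]] = -44 ≠ 0, so this unfolding has rank ≥ 2; CP rank is at least every unfolding rank, so rank(T) ≥ 2. (Flattening ranks never certify an upper bound on CP rank; for that we must actually write T with 2 rank-1 terms.)
Upper bound — finding two terms. Write S_k = T[:,:,k] for the frontal slices: S₀ = [[-16, 16, 10], [-2, 2, 2]], S₁ = [[-18, 18, 14], [6, -6, -6]], S₂ = [[-22, 22, 16], [4, -4, -4]].
If T = a₁ ⊗ b₁ ⊗ c₁ + a₂ ⊗ b₂ ⊗ c₂ then each S_k = c₁[k]·a₁b₁ᵀ + c₂[k]·a₂b₂ᵀ. S₀ and S₁ are linearly independent, so a₁b₁ᵀ and a₂b₂ᵀ must span the same plane of matrices: they are the rank-1 matrices of the form x·S₀ + y·S₁.
The 2×2 minor of x·S₀ + y·S₁ on rows {0,1}, columns {0,2} is −12·x² + 28·xy + 24·y² = (-4)·(x − 3·y)(3·x + 2·y), vanishing at (x:y) = (3:1) and (2:-3).
M₁ = 3·S₀ + S₁ = [[-66, 66, 44], [0, 0, 0]] = (-22)·(1, 0)(3, -3, -2)ᵀ and M₂ = 2·S₀ − 3·S₁ = [[22, -22, -22], [-22, 22, 22]] = 22·(1, -1)(1, -1, -1)ᵀ, so take a₁ = (1, 0), b₁ = (3, -3, -2), a₂ = (1, -1), b₂ = (1, -1, -1).
Each slice is an integer combination of E₁ = a₁b₁ᵀ and E₂ = a₂b₂ᵀ: S₀ = −6·E₁ + 2·E₂, S₁ = −4·E₁ − 6·E₂, S₂ = −6·E₁ − 4·E₂; reading off coefficients, c₁ = (-6, -4, -6) and c₂ = (2, -6, -4).
Hence T = (1, 0) ⊗ (3, -3, -2) ⊗ (-6, -4, -6) + (1, -1) ⊗ (1, -1, -1) ⊗ (2, -6, -4), so rank(T) ≤ 2.
These bounds meet, so rank(T) = 2.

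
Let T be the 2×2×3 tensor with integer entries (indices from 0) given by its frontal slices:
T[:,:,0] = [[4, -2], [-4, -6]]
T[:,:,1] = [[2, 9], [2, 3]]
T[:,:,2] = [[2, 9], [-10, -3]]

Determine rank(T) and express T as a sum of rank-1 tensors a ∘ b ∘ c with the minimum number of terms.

rank(T) = 3

Lower bound: the mode-3 unfolding of T (rows indexed by k, columns by (i,j) = (0,0), (0,1), (1,0), (1,1)) is [[4, -2, -4, -6], [2, 9, 2, 3], [2, 9, -10, -3]].
There the 3×3 minor on rows k ∈ {0, 1, 2}, columns (i,j) ∈ {(0,0), (0,1), (1,0)} is det [[4, -2, -4], [2, 9, 2], [2, 9, -10]] = -480 ≠ 0, so this unfolding has rank ≥ 3; CP rank is at least every unfolding rank, so rank(T) ≥ 3. (Flattening ranks never certify an upper bound on CP rank; for that we must actually write T with 3 rank-1 terms.)
Upper bound: T is a sum of 3 rank-1 terms, T = [0, 1] ∘ [2, 1] ∘ [-4, 2, -4] + [1, 0] ∘ [1, 2] ∘ [0, 4, 4] + [1, 1] ∘ [2, -1] ∘ [2, -1, -1] (one valid choice — decompositions are not unique — normalised so each a, b is primitive with positive first nonzero entry; check it by expanding all entries), so rank(T) ≤ 3.
These bounds meet, so rank(T) = 3.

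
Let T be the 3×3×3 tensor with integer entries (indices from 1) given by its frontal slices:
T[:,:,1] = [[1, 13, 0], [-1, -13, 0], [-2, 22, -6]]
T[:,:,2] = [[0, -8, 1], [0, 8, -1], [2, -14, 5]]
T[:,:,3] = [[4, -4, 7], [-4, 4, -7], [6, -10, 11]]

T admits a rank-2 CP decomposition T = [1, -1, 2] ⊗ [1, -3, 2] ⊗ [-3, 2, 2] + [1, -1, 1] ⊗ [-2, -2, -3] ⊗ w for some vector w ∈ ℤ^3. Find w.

w = [-2, 1, -1]

Subtract the known terms from T to get the rank-1 residual R = [1, -1, 1] ⊗ [-2, -2, -3] ⊗ w, so R[i,j,k] = a[i]·b[j]·w[k]. Pick indices with nonzero a[1]·b[1] = (1)·(-2) = -2. Only the fibre through (1,1,·) is needed: R[1,1,:] = T[1,1,:] − Σₗ aₗ[1]bₗ[1]cₗ = [1, 0, 4] − (1)·(1)·[-3, 2, 2] = [4, -2, 2]. Then w[k] = R[1,1,k] / -2 for each k, giving w = [4, -2, 2] / -2 = [-2, 1, -1].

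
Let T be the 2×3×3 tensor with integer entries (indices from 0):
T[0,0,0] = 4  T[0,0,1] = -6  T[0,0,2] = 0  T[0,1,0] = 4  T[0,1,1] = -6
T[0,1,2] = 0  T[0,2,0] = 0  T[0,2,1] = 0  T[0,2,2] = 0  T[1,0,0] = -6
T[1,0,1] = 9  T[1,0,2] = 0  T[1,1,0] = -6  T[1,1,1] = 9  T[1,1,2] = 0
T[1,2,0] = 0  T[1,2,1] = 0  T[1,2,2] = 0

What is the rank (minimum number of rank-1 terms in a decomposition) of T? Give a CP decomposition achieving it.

rank(T) = 1

Lower bound: T ≠ 0 (e.g. T[0,0,0] = 4), so rank(T) ≥ 1.
Upper bound: the mode-1 fibre T[:,0,0] = [4, -6] gives a = [2, -3] (primitive direction); the mode-2 fibre T[0,:,0] = [4, 4, 0] gives b = [1, 1, 0]; then c[k] = T[0,0,k] / (a[0]·b[0]) = [4, -6, 0] / 2 = [2, -3, 0].
Expanding [2, -3] ∘ [1, 1, 0] ∘ [2, -3, 0] reproduces all 18 entries of T, so T = [2, -3] ∘ [1, 1, 0] ∘ [2, -3, 0] and rank(T) ≤ 1.
These bounds meet, so rank(T) = 1.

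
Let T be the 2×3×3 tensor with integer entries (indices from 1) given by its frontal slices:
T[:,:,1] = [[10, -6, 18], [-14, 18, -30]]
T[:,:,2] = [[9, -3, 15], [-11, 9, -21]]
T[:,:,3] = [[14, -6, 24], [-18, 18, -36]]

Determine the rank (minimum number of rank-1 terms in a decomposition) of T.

Lower bound: the mode-1 unfolding of T (rows indexed by i, columns by (j,k) = (1,1), (1,2), (1,3), (2,1), (2,2), (2,3), (3,1), (3,2), (3,3)) is [[10, 9, 14, -6, -3, -6, 18, 15, 24], [-14, -11, -18, 18, 9, 18, -30, -21, -36]].
There the 2×2 minor on rows i ∈ {1, 2}, columns (j,k) ∈ {(1,1), (1,2)} is det [[10, 9], [-14, -11]] = 16 ≠ 0, so this unfolding has rank ≥ 2; CP rank is at least every unfolding rank, so rank(T) ≥ 2. (Unfolding ranks only ever bound the CP rank from below — rank(T) can be strictly larger than all of them — so the matching upper bound has to come from an explicit 2-term decomposition.)
Upper bound — finding two terms. Write S_k = T[:,:,k] for the frontal slices: S₁ = [[10, -6, 18], [-14, 18, -30]], S₂ = [[9, -3, 15], [-11, 9, -21]], S₃ = [[14, -6, 24], [-18, 18, -36]].
If T = a₁ ⊗ b₁ ⊗ c₁ + a₂ ⊗ b₂ ⊗ c₂ then each S_k = c₁[k]·a₁b₁ᵀ + c₂[k]·a₂b₂ᵀ. S₁ and S₂ are linearly independent, so a₁b₁ᵀ and a₂b₂ᵀ must span the same plane of matrices: they are the rank-1 matrices of the form x·S₁ + y·S₂.
The 2×2 minor of x·S₁ + y·S₂ on rows {1,2}, columns {1,2} is 96·x² + 144·xy + 48·y² = 48·(x + y)(2·x + y), vanishing at (x:y) = (1:-1) and (1:-2).
M₁ = S₁ − S₂ = [[1, -3, 3], [-3, 9, -9]] = [1, -3][1, -3, 3]ᵀ and M₂ = S₁ − 2·S₂ = [[-8, 0, -12], [8, 0, 12]] = (-4)·[1, -1][2, 0, 3]ᵀ, so take a₁ = [1, -3], b₁ = [1, -3, 3], a₂ = [1, -1], b₂ = [2, 0, 3].
Each slice is an integer combination of E₁ = a₁b₁ᵀ and E₂ = a₂b₂ᵀ: S₁ = 2·E₁ + 4·E₂, S₂ = E₁ + 4·E₂, S₃ = 2·E₁ + 6·E₂; reading off coefficients, c₁ = [2, 1, 2] and c₂ = [4, 4, 6].
Hence T = [1, -3] ⊗ [1, -3, 3] ⊗ [2, 1, 2] + [1, -1] ⊗ [2, 0, 3] ⊗ [4, 4, 6], so rank(T) ≤ 2.
These bounds meet, so rank(T) = 2.

2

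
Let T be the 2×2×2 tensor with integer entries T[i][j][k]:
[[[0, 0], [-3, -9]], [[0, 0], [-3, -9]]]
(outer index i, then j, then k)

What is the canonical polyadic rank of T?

Lower bound: T ≠ 0 (e.g. T[0,1,0] = -3), so rank(T) ≥ 1.
Upper bound: if T = a ⊗ b ⊗ c then every fibre of T is a multiple of the corresponding factor, so read the factors off the fibres through the nonzero entry T[0,1,0] = -3.
The mode-1 fibre T[:,1,0] = [-3, -3] gives a = [1, 1] (primitive direction); the mode-2 fibre T[0,:,0] = [0, -3] gives b = [0, 1]; then c[k] = T[0,1,k] / (a[0]·b[1]) = [-3, -9] / 1 = [-3, -9].
Expanding [1, 1] ⊗ [0, 1] ⊗ [-3, -9] reproduces all 8 entries of T, so T = [1, 1] ⊗ [0, 1] ⊗ [-3, -9] and rank(T) ≤ 1.
These bounds meet, so rank(T) = 1.
Check entry T[0,1,0] = -3: (1)·(1)·(-3) = -3.

1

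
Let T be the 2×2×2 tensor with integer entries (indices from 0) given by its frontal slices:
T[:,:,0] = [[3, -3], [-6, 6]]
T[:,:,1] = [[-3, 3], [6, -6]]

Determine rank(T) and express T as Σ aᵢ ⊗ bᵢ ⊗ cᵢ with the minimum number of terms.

rank(T) = 1

Lower bound: T ≠ 0 (e.g. T[0,0,0] = 3), so rank(T) ≥ 1.
Upper bound: the mode-1 fibre T[:,0,0] = [3, -6] gives a = [1, -2] (primitive direction); the mode-2 fibre T[0,:,0] = [3, -3] gives b = [1, -1]; then c[k] = T[0,0,k] / (a[0]·b[0]) = [3, -3] / 1 = [3, -3].
Expanding [1, -2] ⊗ [1, -1] ⊗ [3, -3] reproduces all 8 entries of T, so T = [1, -2] ⊗ [1, -1] ⊗ [3, -3] and rank(T) ≤ 1.
These bounds meet, so rank(T) = 1.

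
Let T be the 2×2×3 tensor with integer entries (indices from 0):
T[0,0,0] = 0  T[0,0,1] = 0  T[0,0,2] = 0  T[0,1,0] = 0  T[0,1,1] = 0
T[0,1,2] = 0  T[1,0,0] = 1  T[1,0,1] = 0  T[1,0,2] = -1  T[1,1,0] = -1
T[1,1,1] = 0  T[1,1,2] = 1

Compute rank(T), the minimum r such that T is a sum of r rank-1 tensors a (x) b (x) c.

1

Lower bound: T ≠ 0 (e.g. T[1,0,0] = 1), so rank(T) ≥ 1.
Upper bound: the mode-1 fibre T[:,0,0] = [0, 1] gives a = [0, 1] (primitive direction); the mode-2 fibre T[1,:,0] = [1, -1] gives b = [1, -1]; then c[k] = T[1,0,k] / (a[1]·b[0]) = [1, 0, -1] / 1 = [1, 0, -1].
Expanding [0, 1] (x) [1, -1] (x) [1, 0, -1] reproduces all 12 entries of T, so T = [0, 1] (x) [1, -1] (x) [1, 0, -1] and rank(T) ≤ 1.
These bounds meet, so rank(T) = 1.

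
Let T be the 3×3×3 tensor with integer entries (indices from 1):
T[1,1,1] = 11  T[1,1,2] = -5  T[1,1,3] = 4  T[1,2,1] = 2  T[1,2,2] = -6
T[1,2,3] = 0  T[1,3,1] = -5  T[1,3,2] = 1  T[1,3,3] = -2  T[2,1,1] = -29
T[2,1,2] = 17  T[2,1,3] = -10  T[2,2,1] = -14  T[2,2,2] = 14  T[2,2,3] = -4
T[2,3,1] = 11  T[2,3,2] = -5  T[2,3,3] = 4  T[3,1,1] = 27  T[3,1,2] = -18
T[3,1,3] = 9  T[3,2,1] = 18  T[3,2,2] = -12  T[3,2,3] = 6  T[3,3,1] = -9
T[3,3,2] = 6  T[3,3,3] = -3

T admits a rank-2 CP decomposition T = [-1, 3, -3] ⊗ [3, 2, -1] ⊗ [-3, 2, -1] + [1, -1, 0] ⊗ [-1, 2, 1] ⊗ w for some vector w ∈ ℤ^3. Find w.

Subtract the known terms from T to get the rank-1 residual R = [1, -1, 0] ⊗ [-1, 2, 1] ⊗ w, so R[i,j,k] = a[i]·b[j]·w[k]. Pick indices with nonzero a[1]·b[1] = (1)·(-1) = -1. Only the fibre through (1,1,·) is needed: R[1,1,:] = T[1,1,:] − Σₗ aₗ[1]bₗ[1]cₗ = [11, -5, 4] − (-1)·(3)·[-3, 2, -1] = [2, 1, 1]. Then w[k] = R[1,1,k] / -1 for each k, giving w = [2, 1, 1] / -1 = [-2, -1, -1].

w = [-2, -1, -1]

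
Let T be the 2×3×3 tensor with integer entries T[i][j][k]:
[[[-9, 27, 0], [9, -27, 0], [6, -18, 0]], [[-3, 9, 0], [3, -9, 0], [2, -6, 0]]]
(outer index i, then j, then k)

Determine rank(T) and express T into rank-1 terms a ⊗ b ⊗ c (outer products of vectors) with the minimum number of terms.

Lower bound: T ≠ 0 (e.g. T[0,0,0] = -9), so rank(T) ≥ 1.
Upper bound: if T = a ⊗ b ⊗ c then every fibre of T is a multiple of the corresponding factor, so read the factors off the fibres through the nonzero entry T[0,0,0] = -9.
The mode-1 fibre T[:,0,0] = [-9, -3] gives a = (3, 1) (primitive direction); the mode-2 fibre T[0,:,0] = [-9, 9, 6] gives b = (3, -3, -2); then c[k] = T[0,0,k] / (a[0]·b[0]) = [-9, 27, 0] / 9 = (-1, 3, 0).
Expanding (3, 1) ⊗ (3, -3, -2) ⊗ (-1, 3, 0) reproduces all 18 entries of T, so T = (3, 1) ⊗ (3, -3, -2) ⊗ (-1, 3, 0) and rank(T) ≤ 1.
These bounds meet, so rank(T) = 1.

rank(T) = 1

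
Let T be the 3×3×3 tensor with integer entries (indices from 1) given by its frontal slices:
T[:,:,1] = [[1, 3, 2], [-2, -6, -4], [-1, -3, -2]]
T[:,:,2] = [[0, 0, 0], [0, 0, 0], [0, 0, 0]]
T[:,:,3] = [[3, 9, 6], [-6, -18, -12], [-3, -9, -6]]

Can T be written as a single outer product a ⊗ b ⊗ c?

Yes

If T = a ⊗ b ⊗ c then every fibre of T is a multiple of the corresponding factor, so read the factors off the fibres through the nonzero entry T[1,1,1] = 1.
The mode-1 fibre T[:,1,1] = [1, -2, -1] gives a = [1, -2, -1] (primitive direction); the mode-2 fibre T[1,:,1] = [1, 3, 2] gives b = [1, 3, 2]; then c[k] = T[1,1,k] / (a[1]·b[1]) = [1, 0, 3] / 1 = [1, 0, 3].
Expanding [1, -2, -1] ⊗ [1, 3, 2] ⊗ [1, 0, 3] reproduces all 27 entries of T, so T = [1, -2, -1] ⊗ [1, 3, 2] ⊗ [1, 0, 3] and rank(T) ≤ 1.
Equivalently every frontal slice T[:,:,k] is c[k] times the rank-1 matrix [1, -2, -1] ⊗ [1, 3, 2]. So T has rank 1 (it is nonzero).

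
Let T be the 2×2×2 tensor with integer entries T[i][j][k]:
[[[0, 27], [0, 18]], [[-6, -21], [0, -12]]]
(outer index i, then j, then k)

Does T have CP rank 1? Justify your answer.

The mode-3 unfolding of T (rows indexed by k, columns by (i,j) = (0,0), (0,1), (1,0), (1,1)) is [[0, 0, -6, 0], [27, 18, -21, -12]].
There the 2×2 minor on rows k ∈ {0, 1}, columns (i,j) ∈ {(0,0), (1,0)} is det [[0, -6], [27, -21]] = 162 ≠ 0, so this unfolding has rank ≥ 2; CP rank is at least every unfolding rank, so rank(T) ≥ 2.
In particular rank(T) ≥ 2 > 1, so T is not rank-1.

No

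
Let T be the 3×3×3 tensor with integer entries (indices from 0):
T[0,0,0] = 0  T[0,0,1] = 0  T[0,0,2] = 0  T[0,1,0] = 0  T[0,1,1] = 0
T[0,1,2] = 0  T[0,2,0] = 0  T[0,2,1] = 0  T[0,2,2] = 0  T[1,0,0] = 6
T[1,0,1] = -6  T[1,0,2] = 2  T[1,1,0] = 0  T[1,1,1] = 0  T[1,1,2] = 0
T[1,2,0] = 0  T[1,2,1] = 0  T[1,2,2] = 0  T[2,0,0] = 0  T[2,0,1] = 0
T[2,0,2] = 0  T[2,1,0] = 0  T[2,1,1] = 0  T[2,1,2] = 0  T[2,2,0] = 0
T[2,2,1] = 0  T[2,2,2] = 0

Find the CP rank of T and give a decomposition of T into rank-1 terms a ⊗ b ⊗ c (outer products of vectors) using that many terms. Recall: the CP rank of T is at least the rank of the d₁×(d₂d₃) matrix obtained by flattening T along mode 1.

Lower bound: T ≠ 0 (e.g. T[1,0,0] = 6), so rank(T) ≥ 1.
Upper bound: if T = a ⊗ b ⊗ c then every fibre of T is a multiple of the corresponding factor, so read the factors off the fibres through the nonzero entry T[1,0,0] = 6.
The mode-1 fibre T[:,0,0] = [0, 6, 0] gives a = [0, 1, 0] (primitive direction); the mode-2 fibre T[1,:,0] = [6, 0, 0] gives b = [1, 0, 0]; then c[k] = T[1,0,k] / (a[1]·b[0]) = [6, -6, 2] / 1 = [6, -6, 2].
Expanding [0, 1, 0] ⊗ [1, 0, 0] ⊗ [6, -6, 2] reproduces all 27 entries of T, so T = [0, 1, 0] ⊗ [1, 0, 0] ⊗ [6, -6, 2] and rank(T) ≤ 1.
These bounds meet, so rank(T) = 1.

rank(T) = 1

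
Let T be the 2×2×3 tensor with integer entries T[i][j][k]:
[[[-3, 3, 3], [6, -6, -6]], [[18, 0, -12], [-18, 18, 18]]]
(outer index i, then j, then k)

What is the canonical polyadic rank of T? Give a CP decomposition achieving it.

rank(T) = 2

Lower bound: in the mode-1 unfolding of T (rows indexed by i, columns by (j,k)) the 2×2 minor on rows i ∈ {0, 1}, columns (j,k) ∈ {(0,0), (0,1)} is det [[-3, 3], [18, 0]] = -54 ≠ 0, so that unfolding has rank ≥ 2 and hence rank(T) ≥ 2 (CP rank is at least every unfolding rank, though it can be larger).
Upper bound: with S_k = T[:,:,k], the two rank-1 terms a₁b₁ᵀ, a₂b₂ᵀ are the rank-1 members of the pencil x·S₀ + y·S₁.
det(x·S₀ + y·S₁) is −54·x² + 54·y² = (-54)·(x − y)(x + y), vanishing at (x:y) = (1:1) and (1:-1).
M₁ = S₀ + S₁ = [[0, 0], [18, 0]] = 18·[0, 1][1, 0]ᵀ and M₂ = S₀ − S₁ = [[-6, 12], [18, -36]] = (-6)·[1, -3][1, -2]ᵀ, so take a₁ = [0, 1], b₁ = [1, 0], a₂ = [1, -3], b₂ = [1, -2].
Each slice is an integer combination of E₁ = a₁b₁ᵀ and E₂ = a₂b₂ᵀ: S₀ = 9·E₁ − 3·E₂, S₁ = 9·E₁ + 3·E₂, S₂ = −3·E₁ + 3·E₂; reading off coefficients, c₁ = [9, 9, -3] and c₂ = [-3, 3, 3].
Hence T = [0, 1] ⊗ [1, 0] ⊗ [9, 9, -3] + [1, -3] ⊗ [1, -2] ⊗ [-3, 3, 3], so rank(T) ≤ 2.
These bounds meet, so rank(T) = 2.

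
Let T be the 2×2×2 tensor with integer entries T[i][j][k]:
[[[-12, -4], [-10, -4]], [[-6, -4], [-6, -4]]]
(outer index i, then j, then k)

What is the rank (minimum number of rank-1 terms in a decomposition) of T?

2

Lower bound: the mode-2 unfolding of T (rows indexed by j, columns by (i,k) = (0,0), (0,1), (1,0), (1,1)) is [[-12, -4, -6, -4], [-10, -4, -6, -4]].
There the 2×2 minor on rows j ∈ {0, 1}, columns (i,k) ∈ {(0,0), (0,1)} is det [[-12, -4], [-10, -4]] = 8 ≠ 0, so this unfolding has rank ≥ 2; CP rank is at least every unfolding rank, so rank(T) ≥ 2. (Flattening ranks never certify an upper bound on CP rank; for that we must actually write T with 2 rank-1 terms.)
Upper bound — finding two terms. Write S_k = T[:,:,k] for the frontal slices: S₀ = [[-12, -10], [-6, -6]], S₁ = [[-4, -4], [-4, -4]].
If T = a₁ ⊗ b₁ ⊗ c₁ + a₂ ⊗ b₂ ⊗ c₂ then each S_k = c₁[k]·a₁b₁ᵀ + c₂[k]·a₂b₂ᵀ. S₀ and S₁ are linearly independent, so a₁b₁ᵀ and a₂b₂ᵀ must span the same plane of matrices: they are the rank-1 matrices of the form x·S₀ + y·S₁.
det(x·S₀ + y·S₁) is 12·x² + 8·xy = 4·(3·x + 2·y)(x), vanishing at (x:y) = (2:-3) and (0:1).
M₁ = 2·S₀ − 3·S₁ = [[-12, -8], [0, 0]] = (-4)·[1, 0][3, 2]ᵀ and M₂ = S₁ = [[-4, -4], [-4, -4]] = (-4)·[1, 1][1, 1]ᵀ, so take a₁ = [1, 0], b₁ = [3, 2], a₂ = [1, 1], b₂ = [1, 1].
Each slice is an integer combination of E₁ = a₁b₁ᵀ and E₂ = a₂b₂ᵀ: S₀ = −2·E₁ − 6·E₂, S₁ = −4·E₂; reading off coefficients, c₁ = [-2, 0] and c₂ = [-6, -4].
Hence T = [1, 0] ⊗ [3, 2] ⊗ [-2, 0] + [1, 1] ⊗ [1, 1] ⊗ [-6, -4], so rank(T) ≤ 2.
These bounds meet, so rank(T) = 2.
Check entry T[0,0,0] = -12: (1)·(3)·(-2) + (1)·(1)·(-6) = -12.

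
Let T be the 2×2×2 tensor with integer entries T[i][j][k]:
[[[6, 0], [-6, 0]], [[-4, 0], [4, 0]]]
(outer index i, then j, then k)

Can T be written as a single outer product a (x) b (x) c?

Yes

The mode-1 fibre T[:,0,0] = [6, -4] gives a = (3, -2) (primitive direction); the mode-2 fibre T[0,:,0] = [6, -6] gives b = (1, -1); then c[k] = T[0,0,k] / (a[0]·b[0]) = [6, 0] / 3 = (2, 0).
Expanding (3, -2) (x) (1, -1) (x) (2, 0) reproduces all 8 entries of T, so T = (3, -2) (x) (1, -1) (x) (2, 0) and rank(T) ≤ 1.
Equivalently every frontal slice T[:,:,k] is c[k] times the rank-1 matrix (3, -2) (x) (1, -1). So T has rank 1 (it is nonzero).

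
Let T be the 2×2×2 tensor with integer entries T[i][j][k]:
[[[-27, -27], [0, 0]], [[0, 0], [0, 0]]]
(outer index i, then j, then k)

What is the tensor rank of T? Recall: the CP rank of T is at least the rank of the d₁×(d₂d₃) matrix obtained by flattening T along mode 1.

Lower bound: T ≠ 0 (e.g. T[0,0,0] = -27), so rank(T) ≥ 1.
Upper bound: if T = a ⊗ b ⊗ c then every fibre of T is a multiple of the corresponding factor, so read the factors off the fibres through the nonzero entry T[0,0,0] = -27.
The mode-1 fibre T[:,0,0] = [-27, 0] gives a = [1, 0] (primitive direction); the mode-2 fibre T[0,:,0] = [-27, 0] gives b = [1, 0]; then c[k] = T[0,0,k] / (a[0]·b[0]) = [-27, -27] / 1 = [-27, -27].
Expanding [1, 0] ⊗ [1, 0] ⊗ [-27, -27] reproduces all 8 entries of T, so T = [1, 0] ⊗ [1, 0] ⊗ [-27, -27] and rank(T) ≤ 1.
These bounds meet, so rank(T) = 1.

1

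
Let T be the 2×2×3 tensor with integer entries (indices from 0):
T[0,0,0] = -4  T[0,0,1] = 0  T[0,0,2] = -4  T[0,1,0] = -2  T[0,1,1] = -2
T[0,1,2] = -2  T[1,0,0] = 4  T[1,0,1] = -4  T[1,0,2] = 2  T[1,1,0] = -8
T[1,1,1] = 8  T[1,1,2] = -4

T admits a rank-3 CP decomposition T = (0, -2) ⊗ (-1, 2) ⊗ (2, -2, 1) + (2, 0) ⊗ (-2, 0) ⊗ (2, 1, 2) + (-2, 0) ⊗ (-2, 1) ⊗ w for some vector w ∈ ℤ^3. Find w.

Subtract the known terms from T to get the rank-1 residual R = (-2, 0) ⊗ (-2, 1) ⊗ w, so R[i,j,k] = a[i]·b[j]·w[k]. Pick indices with nonzero a[0]·b[0] = (-2)·(-2) = 4. Only the fibre through (0,0,·) is needed: R[0,0,:] = T[0,0,:] − Σₗ aₗ[0]bₗ[0]cₗ = [-4, 0, -4] − (0)·(-1)·(2, -2, 1) − (2)·(-2)·(2, 1, 2) = [4, 4, 4]. Then w[k] = R[0,0,k] / 4 for each k, giving w = [4, 4, 4] / 4 = (1, 1, 1).

w = (1, 1, 1)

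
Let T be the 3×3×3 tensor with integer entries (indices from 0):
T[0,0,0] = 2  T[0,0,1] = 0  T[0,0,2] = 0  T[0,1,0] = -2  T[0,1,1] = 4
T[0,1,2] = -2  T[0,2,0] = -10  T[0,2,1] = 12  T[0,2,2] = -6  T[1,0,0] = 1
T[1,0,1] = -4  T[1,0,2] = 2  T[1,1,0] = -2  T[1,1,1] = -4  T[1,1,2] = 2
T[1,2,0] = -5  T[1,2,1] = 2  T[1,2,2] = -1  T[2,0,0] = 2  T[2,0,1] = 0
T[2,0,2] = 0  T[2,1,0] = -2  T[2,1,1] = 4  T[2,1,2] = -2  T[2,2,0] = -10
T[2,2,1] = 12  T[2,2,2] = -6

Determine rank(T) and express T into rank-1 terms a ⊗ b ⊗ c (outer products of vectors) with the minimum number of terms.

rank(T) = 3

Lower bound: the mode-2 unfolding of T (rows indexed by j, columns by (i,k) = (0,0), (0,1), (0,2), (1,0), (1,1), (1,2), (2,0), (2,1), (2,2)) is [[2, 0, 0, 1, -4, 2, 2, 0, 0], [-2, 4, -2, -2, -4, 2, -2, 4, -2], [-10, 12, -6, -5, 2, -1, -10, 12, -6]].
There the 3×3 minor on rows j ∈ {0, 1, 2}, columns (i,k) ∈ {(0,0), (0,1), (1,0)} is det [[2, 0, 1], [-2, 4, -2], [-10, 12, -5]] = 24 ≠ 0, so this unfolding has rank ≥ 3; CP rank is at least every unfolding rank, so rank(T) ≥ 3. (Unfolding ranks only ever bound the CP rank from below — rank(T) can be strictly larger than all of them — so the matching upper bound has to come from an explicit 3-term decomposition.)
Upper bound: T is a sum of 3 rank-1 terms, T = (0, 1, 0) ⊗ (1, 2, 1) ⊗ (-1, -2, 1) + (1, 0, 1) ⊗ (1, 1, 1) ⊗ (-2, 4, -2) + (2, 1, 2) ⊗ (1, 0, -2) ⊗ (2, -2, 1) (written with every a and b primitive with positive leading entry and the scale carried by c; CP decompositions are not unique, and this one is verified by expanding entrywise), so rank(T) ≤ 3.
These bounds meet, so rank(T) = 3.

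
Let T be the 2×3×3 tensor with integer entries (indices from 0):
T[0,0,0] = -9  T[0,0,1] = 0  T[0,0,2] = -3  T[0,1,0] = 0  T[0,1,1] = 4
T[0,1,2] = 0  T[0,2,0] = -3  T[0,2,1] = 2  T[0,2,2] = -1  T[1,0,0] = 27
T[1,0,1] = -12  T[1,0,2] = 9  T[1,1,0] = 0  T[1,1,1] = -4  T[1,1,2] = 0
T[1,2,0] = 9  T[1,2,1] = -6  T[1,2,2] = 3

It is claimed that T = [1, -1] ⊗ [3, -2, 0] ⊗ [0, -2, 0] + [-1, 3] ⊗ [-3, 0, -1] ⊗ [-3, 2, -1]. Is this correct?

Reconstruct entrywise from the claimed factors. For example, T[1,2,2] = 3 and Σₗ aₗ[1]bₗ[2]cₗ[2] = (-1)·(0)·(0) + (3)·(-1)·(-1) = 3; checking all 18 entries, every one matches. The claim holds.

Yes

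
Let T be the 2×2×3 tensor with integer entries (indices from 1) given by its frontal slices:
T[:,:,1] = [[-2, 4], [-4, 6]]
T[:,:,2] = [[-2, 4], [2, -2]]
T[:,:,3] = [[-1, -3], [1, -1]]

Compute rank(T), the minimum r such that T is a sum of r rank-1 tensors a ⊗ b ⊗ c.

3

Lower bound: the mode-3 unfolding of T (rows indexed by k, columns by (i,j) = (1,1), (1,2), (2,1), (2,2)) is [[-2, 4, -4, 6], [-2, 4, 2, -2], [-1, -3, 1, -1]].
There the 3×3 minor on rows k ∈ {1, 2, 3}, columns (i,j) ∈ {(1,1), (1,2), (2,1)} is det [[-2, 4, -4], [-2, 4, 2], [-1, -3, 1]] = -60 ≠ 0, so this unfolding has rank ≥ 3; CP rank is at least every unfolding rank, so rank(T) ≥ 3. (Unfolding ranks only ever bound the CP rank from below — rank(T) can be strictly larger than all of them — so the matching upper bound has to come from an explicit 3-term decomposition.)
Upper bound: T is a sum of 3 rank-1 terms, T = (1, -1) ⊗ (1, -1) ⊗ (2, -2, -1) + (1, 0) ⊗ (0, 1) ⊗ (-2, 2, -4) + (2, 1) ⊗ (1, -2) ⊗ (-2, 0, 0) (one valid choice — decompositions are not unique — normalised so each a, b is primitive with positive first nonzero entry; check it by expanding all entries), so rank(T) ≤ 3.
These bounds meet, so rank(T) = 3.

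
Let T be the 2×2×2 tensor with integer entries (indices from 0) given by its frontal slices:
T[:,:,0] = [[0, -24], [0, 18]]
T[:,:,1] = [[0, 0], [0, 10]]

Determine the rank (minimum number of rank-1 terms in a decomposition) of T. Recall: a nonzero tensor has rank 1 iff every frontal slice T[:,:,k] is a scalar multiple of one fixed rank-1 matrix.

Lower bound: the mode-1 unfolding of T (rows indexed by i, columns by (j,k) = (0,0), (0,1), (1,0), (1,1)) is [[0, 0, -24, 0], [0, 0, 18, 10]].
There the 2×2 minor on rows i ∈ {0, 1}, columns (j,k) ∈ {(1,0), (1,1)} is det [[-24, 0], [18, 10]] = -240 ≠ 0, so this unfolding has rank ≥ 2; CP rank is at least every unfolding rank, so rank(T) ≥ 2. (This is only a lower bound: in general the CP rank may exceed every unfolding rank, so we still need to exhibit 2 rank-1 terms summing to T.)
Upper bound — finding two terms. Every mode-2 slice of T is a multiple of one matrix: T[:,j,:] = b[j]·M with b = [0, 1] and M = [[-24, 0], [18, 10]] (rows indexed by i, columns by k). So it suffices to write M as a sum of two rank-1 matrices.
Splitting M by its rows (i = 0, 1), M = [1, 0][-24, 0]ᵀ + [0, 1][18, 10]ᵀ.
Hence T = [1, 0] ∘ [0, 1] ∘ [-24, 0] + [0, 1] ∘ [0, 1] ∘ [18, 10], so rank(T) ≤ 2.
These bounds meet, so rank(T) = 2.

2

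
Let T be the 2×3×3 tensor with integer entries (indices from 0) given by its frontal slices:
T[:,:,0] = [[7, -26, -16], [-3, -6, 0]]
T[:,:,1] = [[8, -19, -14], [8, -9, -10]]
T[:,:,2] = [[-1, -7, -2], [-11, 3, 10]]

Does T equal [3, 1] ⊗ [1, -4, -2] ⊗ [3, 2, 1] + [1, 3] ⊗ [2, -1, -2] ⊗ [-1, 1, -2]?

No

Reconstruct entry (0,1,0) from the claimed factors: Σₗ aₗ[0]bₗ[1]cₗ[0] = (3)·(-4)·(3) + (1)·(-1)·(-1) = -35, but T[0,1,0] = -26. The claim is false.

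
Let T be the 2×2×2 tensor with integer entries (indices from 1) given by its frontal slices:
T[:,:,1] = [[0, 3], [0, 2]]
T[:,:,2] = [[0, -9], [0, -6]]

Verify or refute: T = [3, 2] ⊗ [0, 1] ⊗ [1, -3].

Yes

Reconstruct entrywise from the claimed factors. For example, T[1,1,2] = 0 and Σₗ aₗ[1]bₗ[1]cₗ[2] = (3)·(0)·(-3) = 0; checking all 8 entries, every one matches. The claim holds.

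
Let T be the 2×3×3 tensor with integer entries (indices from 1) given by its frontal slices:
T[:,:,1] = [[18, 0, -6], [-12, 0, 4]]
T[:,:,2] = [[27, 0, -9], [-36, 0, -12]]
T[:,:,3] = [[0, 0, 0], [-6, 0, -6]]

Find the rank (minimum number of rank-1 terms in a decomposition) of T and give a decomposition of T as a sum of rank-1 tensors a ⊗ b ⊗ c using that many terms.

rank(T) = 2

Lower bound: the mode-3 unfolding of T (rows indexed by k, columns by (i,j) = (1,1), (1,2), (1,3), (2,1), (2,2), (2,3)) is [[18, 0, -6, -12, 0, 4], [27, 0, -9, -36, 0, -12], [0, 0, 0, -6, 0, -6]].
There the 2×2 minor on rows k ∈ {1, 2}, columns (i,j) ∈ {(1,1), (2,1)} is det [[18, -12], [27, -36]] = -324 ≠ 0, so this unfolding has rank ≥ 2; CP rank is at least every unfolding rank, so rank(T) ≥ 2. (Unfolding ranks only ever bound the CP rank from below — rank(T) can be strictly larger than all of them — so the matching upper bound has to come from an explicit 2-term decomposition.)
Upper bound — finding two terms. Write S_k = T[:,:,k] for the frontal slices: S₁ = [[18, 0, -6], [-12, 0, 4]], S₂ = [[27, 0, -9], [-36, 0, -12]], S₃ = [[0, 0, 0], [-6, 0, -6]].
If T = a₁ ⊗ b₁ ⊗ c₁ + a₂ ⊗ b₂ ⊗ c₂ then each S_k = c₁[k]·a₁b₁ᵀ + c₂[k]·a₂b₂ᵀ. S₁ and S₂ are linearly independent, so a₁b₁ᵀ and a₂b₂ᵀ must span the same plane of matrices: they are the rank-1 matrices of the form x·S₁ + y·S₂.
The 2×2 minor of x·S₁ + y·S₂ on rows {1,2}, columns {1,3} is −432·xy − 648·y² = (-216)·(2·x + 3·y)(y), vanishing at (x:y) = (3:-2) and (1:0).
M₁ = 3·S₁ − 2·S₂ = [[0, 0, 0], [36, 0, 36]] = 36·(0, 1)(1, 0, 1)ᵀ and M₂ = S₁ = [[18, 0, -6], [-12, 0, 4]] = 2·(3, -2)(3, 0, -1)ᵀ, so take a₁ = (0, 1), b₁ = (1, 0, 1), a₂ = (3, -2), b₂ = (3, 0, -1).
Each slice is an integer combination of E₁ = a₁b₁ᵀ and E₂ = a₂b₂ᵀ: S₁ = 2·E₂, S₂ = −18·E₁ + 3·E₂, S₃ = −6·E₁; reading off coefficients, c₁ = (0, -18, -6) and c₂ = (2, 3, 0).
Hence T = (0, 1) ⊗ (1, 0, 1) ⊗ (0, -18, -6) + (3, -2) ⊗ (3, 0, -1) ⊗ (2, 3, 0), so rank(T) ≤ 2.
These bounds meet, so rank(T) = 2.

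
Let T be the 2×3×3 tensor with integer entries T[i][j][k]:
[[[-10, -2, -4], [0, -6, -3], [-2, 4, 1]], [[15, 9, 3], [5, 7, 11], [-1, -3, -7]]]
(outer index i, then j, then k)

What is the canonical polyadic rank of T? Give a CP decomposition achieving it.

rank(T) = 3

Lower bound: the mode-2 unfolding of T (rows indexed by j, columns by (i,k) = (0,0), (0,1), (0,2), (1,0), (1,1), (1,2)) is [[-10, -2, -4, 15, 9, 3], [0, -6, -3, 5, 7, 11], [-2, 4, 1, -1, -3, -7]].
There the 3×3 minor on rows j ∈ {0, 1, 2}, columns (i,k) ∈ {(0,0), (0,1), (0,2)} is det [[-10, -2, -4], [0, -6, -3], [-2, 4, 1]] = -24 ≠ 0, so this unfolding has rank ≥ 3; CP rank is at least every unfolding rank, so rank(T) ≥ 3. (This is only a lower bound: in general the CP rank may exceed every unfolding rank, so we still need to exhibit 3 rank-1 terms summing to T.)
Upper bound: T is a sum of 3 rank-1 terms, T = [1, -2] ∘ [2, -1, 1] ∘ [-2, 0, 1] + [1, -2] ∘ [2, 2, -1] ∘ [-2, -2, -2] + [2, 1] ∘ [1, -1, 1] ∘ [-1, 1, -1] (written with every a and b primitive with positive leading entry and the scale carried by c; CP decompositions are not unique, and this one is verified by expanding entrywise), so rank(T) ≤ 3.
These bounds meet, so rank(T) = 3.
Check entry T[0,0,1] = -2: (1)·(2)·(0) + (1)·(2)·(-2) + (2)·(1)·(1) = -2.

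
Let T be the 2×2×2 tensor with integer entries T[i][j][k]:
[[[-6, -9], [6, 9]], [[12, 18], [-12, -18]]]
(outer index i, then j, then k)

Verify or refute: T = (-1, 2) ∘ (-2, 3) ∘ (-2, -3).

No

Reconstruct entry (0,0,0) from the claimed factors: Σₗ aₗ[0]bₗ[0]cₗ[0] = (-1)·(-2)·(-2) = -4, but T[0,0,0] = -6. The claim is false.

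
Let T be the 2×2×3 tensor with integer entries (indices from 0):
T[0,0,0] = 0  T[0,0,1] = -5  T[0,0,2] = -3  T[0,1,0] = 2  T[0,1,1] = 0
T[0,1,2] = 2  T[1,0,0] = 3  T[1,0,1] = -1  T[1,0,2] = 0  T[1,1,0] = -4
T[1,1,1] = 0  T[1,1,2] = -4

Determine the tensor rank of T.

Lower bound: the mode-3 unfolding of T (rows indexed by k, columns by (i,j) = (0,0), (0,1), (1,0), (1,1)) is [[0, 2, 3, -4], [-5, 0, -1, 0], [-3, 2, 0, -4]].
There the 3×3 minor on rows k ∈ {0, 1, 2}, columns (i,j) ∈ {(0,0), (0,1), (1,0)} is det [[0, 2, 3], [-5, 0, -1], [-3, 2, 0]] = -24 ≠ 0, so this unfolding has rank ≥ 3; CP rank is at least every unfolding rank, so rank(T) ≥ 3. (Unfolding ranks only ever bound the CP rank from below — rank(T) can be strictly larger than all of them — so the matching upper bound has to come from an explicit 3-term decomposition.)
Upper bound: T is a sum of 3 rank-1 terms, T = [1, -2] (x) [1, -2] (x) [-1, 0, -1] + [1, 0] (x) [1, 0] (x) [0, -4, 0] + [1, 1] (x) [1, 0] (x) [1, -1, -2] (written with every a and b primitive with positive leading entry and the scale carried by c; CP decompositions are not unique, and this one is verified by expanding entrywise), so rank(T) ≤ 3.
These bounds meet, so rank(T) = 3.
Check entry T[0,0,1] = -5: (1)·(1)·(0) + (1)·(1)·(-4) + (1)·(1)·(-1) = -5.

3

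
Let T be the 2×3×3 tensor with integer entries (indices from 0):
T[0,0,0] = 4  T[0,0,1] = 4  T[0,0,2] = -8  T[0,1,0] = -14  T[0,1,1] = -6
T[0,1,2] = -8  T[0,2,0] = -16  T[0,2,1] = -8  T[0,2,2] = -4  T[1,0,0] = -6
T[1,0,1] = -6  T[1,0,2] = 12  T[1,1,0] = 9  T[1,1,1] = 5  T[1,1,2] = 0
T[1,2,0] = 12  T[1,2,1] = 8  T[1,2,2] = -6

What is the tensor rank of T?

Lower bound: the mode-2 unfolding of T (rows indexed by j, columns by (i,k) = (0,0), (0,1), (0,2), (1,0), (1,1), (1,2)) is [[4, 4, -8, -6, -6, 12], [-14, -6, -8, 9, 5, 0], [-16, -8, -4, 12, 8, -6]].
There the 2×2 minor on rows j ∈ {0, 1}, columns (i,k) ∈ {(0,0), (0,1)} is det [[4, 4], [-14, -6]] = 32 ≠ 0, so this unfolding has rank ≥ 2; CP rank is at least every unfolding rank, so rank(T) ≥ 2. (Flattening ranks never certify an upper bound on CP rank; for that we must actually write T with 2 rank-1 terms.)
Upper bound — finding two terms. Write S_k = T[:,:,k] for the frontal slices: S₀ = [[4, -14, -16], [-6, 9, 12]], S₁ = [[4, -6, -8], [-6, 5, 8]], S₂ = [[-8, -8, -4], [12, 0, -6]].
If T = a₁ (x) b₁ (x) c₁ + a₂ (x) b₂ (x) c₂ then each S_k = c₁[k]·a₁b₁ᵀ + c₂[k]·a₂b₂ᵀ. S₀ and S₁ are linearly independent, so a₁b₁ᵀ and a₂b₂ᵀ must span the same plane of matrices: they are the rank-1 matrices of the form x·S₀ + y·S₁.
The 2×2 minor of x·S₀ + y·S₁ on rows {0,1}, columns {0,1} is −48·x² − 64·xy − 16·y² = (-16)·(x + y)(3·x + y), vanishing at (x:y) = (1:-1) and (1:-3).
M₁ = S₀ − S₁ = [[0, -8, -8], [0, 4, 4]] = (-4)·[2, -1][0, 1, 1]ᵀ and M₂ = S₀ − 3·S₁ = [[-8, 4, 8], [12, -6, -12]] = (-2)·[2, -3][2, -1, -2]ᵀ, so take a₁ = [2, -1], b₁ = [0, 1, 1], a₂ = [2, -3], b₂ = [2, -1, -2].
Each slice is an integer combination of E₁ = a₁b₁ᵀ and E₂ = a₂b₂ᵀ: S₀ = −6·E₁ + E₂, S₁ = −2·E₁ + E₂, S₂ = −6·E₁ − 2·E₂; reading off coefficients, c₁ = [-6, -2, -6] and c₂ = [1, 1, -2].
Hence T = [2, -1] (x) [0, 1, 1] (x) [-6, -2, -6] + [2, -3] (x) [2, -1, -2] (x) [1, 1, -2], so rank(T) ≤ 2.
These bounds meet, so rank(T) = 2.

2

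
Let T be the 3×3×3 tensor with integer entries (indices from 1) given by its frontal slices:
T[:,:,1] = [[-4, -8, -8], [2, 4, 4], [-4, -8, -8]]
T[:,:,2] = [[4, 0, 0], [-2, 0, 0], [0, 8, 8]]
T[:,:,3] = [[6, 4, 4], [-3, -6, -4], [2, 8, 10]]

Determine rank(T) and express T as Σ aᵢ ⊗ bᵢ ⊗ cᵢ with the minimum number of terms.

Lower bound: the mode-1 unfolding of T (rows indexed by i, columns by (j,k) = (1,1), (1,2), (1,3), (2,1), (2,2), (2,3), (3,1), (3,2), (3,3)) is [[-4, 4, 6, -8, 0, 4, -8, 0, 4], [2, -2, -3, 4, 0, -6, 4, 0, -4], [-4, 0, 2, -8, 8, 8, -8, 8, 10]].
There the 3×3 minor on rows i ∈ {1, 2, 3}, columns (j,k) ∈ {(1,1), (1,2), (2,3)} is det [[-4, 4, 4], [2, -2, -6], [-4, 0, 8]] = 64 ≠ 0, so this unfolding has rank ≥ 3; CP rank is at least every unfolding rank, so rank(T) ≥ 3. (This is only a lower bound: in general the CP rank may exceed every unfolding rank, so we still need to exhibit 3 rank-1 terms summing to T.)
Upper bound: T is a sum of 3 rank-1 terms, T = (0, 1, 1) ⊗ (0, 2, 1) ⊗ (0, 0, -2) + (2, -1, -2) ⊗ (1, -2, -2) ⊗ (0, 1, 1) + (2, -1, 2) ⊗ (1, 2, 2) ⊗ (-2, 1, 2) (written with every a and b primitive with positive leading entry and the scale carried by c; CP decompositions are not unique, and this one is verified by expanding entrywise), so rank(T) ≤ 3.
These bounds meet, so rank(T) = 3.

rank(T) = 3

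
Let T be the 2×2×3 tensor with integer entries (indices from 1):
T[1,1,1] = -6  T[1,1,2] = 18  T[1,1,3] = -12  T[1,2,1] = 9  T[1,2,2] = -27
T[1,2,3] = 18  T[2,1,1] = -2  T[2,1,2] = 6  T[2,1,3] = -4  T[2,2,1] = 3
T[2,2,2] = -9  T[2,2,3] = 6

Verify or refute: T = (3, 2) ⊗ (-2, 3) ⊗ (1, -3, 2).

No

Reconstruct entry (2,1,1) from the claimed factors: Σₗ aₗ[2]bₗ[1]cₗ[1] = (2)·(-2)·(1) = -4, but T[2,1,1] = -2. The claim is false.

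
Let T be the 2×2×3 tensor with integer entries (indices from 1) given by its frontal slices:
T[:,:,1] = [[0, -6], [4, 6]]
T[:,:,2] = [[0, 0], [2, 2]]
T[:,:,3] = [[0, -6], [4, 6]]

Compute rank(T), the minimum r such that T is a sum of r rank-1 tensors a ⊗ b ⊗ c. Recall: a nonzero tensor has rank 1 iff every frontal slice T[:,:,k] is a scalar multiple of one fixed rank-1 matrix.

2

Lower bound: in the mode-2 unfolding of T (rows indexed by j, columns by (i,k)) the 2×2 minor on rows j ∈ {1, 2}, columns (i,k) ∈ {(1,1), (2,1)} is det [[0, 4], [-6, 6]] = 24 ≠ 0, so that unfolding has rank ≥ 2 and hence rank(T) ≥ 2 (CP rank is at least every unfolding rank, though it can be larger).
Upper bound: with S_k = T[:,:,k], the two rank-1 terms a₁b₁ᵀ, a₂b₂ᵀ are the rank-1 members of the pencil x·S₁ + y·S₂.
det(x·S₁ + y·S₂) is 24·x² + 12·xy = 12·(2·x + y)(x), vanishing at (x:y) = (1:-2) and (0:1).
M₁ = S₁ − 2·S₂ = [[0, -6], [0, 2]] = (-2)·[3, -1][0, 1]ᵀ and M₂ = S₂ = [[0, 0], [2, 2]] = 2·[0, 1][1, 1]ᵀ, so take a₁ = [3, -1], b₁ = [0, 1], a₂ = [0, 1], b₂ = [1, 1].
Each slice is an integer combination of E₁ = a₁b₁ᵀ and E₂ = a₂b₂ᵀ: S₁ = −2·E₁ + 4·E₂, S₂ = 2·E₂, S₃ = −2·E₁ + 4·E₂; reading off coefficients, c₁ = [-2, 0, -2] and c₂ = [4, 2, 4].
Hence T = [3, -1] ⊗ [0, 1] ⊗ [-2, 0, -2] + [0, 1] ⊗ [1, 1] ⊗ [4, 2, 4], so rank(T) ≤ 2.
These bounds meet, so rank(T) = 2.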